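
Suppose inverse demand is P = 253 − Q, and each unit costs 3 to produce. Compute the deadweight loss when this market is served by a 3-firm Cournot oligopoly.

DWL = 1953.125

Competitive firms price at marginal cost: P = 3, giving Q = 250.
With 3 symmetric Cournot firms, each firm's FOC gives 253 − 4q = 3, so q = 62.5, Q = 3·62.5 = 187.5, and P = 65.5.
DWL is the triangle between Q = 187.5 and Q = 250: ½·(250 − 187.5)·(65.5 − 3) = 1953.125.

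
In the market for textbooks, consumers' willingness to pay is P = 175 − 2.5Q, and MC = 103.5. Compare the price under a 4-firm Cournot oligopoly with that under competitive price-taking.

Cournot: P = 117.8; Competition: P = 103.5

Cournot with 4 identical firms: the symmetric best-response condition is 175 − 12.5q = 103.5. Each firm produces q = 5.72, total output Q = 22.88, price P = 117.8.
Competitive firms price at marginal cost: P = 103.5, giving Q = 28.6.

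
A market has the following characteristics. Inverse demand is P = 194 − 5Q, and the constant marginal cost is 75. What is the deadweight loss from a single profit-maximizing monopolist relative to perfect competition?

DWL = 354.025

Perfect competition: P = MC = 75, so 194 − 5Q = 75 and Q = 23.8.
The monopolist equates marginal revenue to marginal cost: 194 − 10Q = 75, so Q = 11.9. From demand, P = 134.5.
DWL is the triangle between Q = 11.9 and Q = 23.8: ½·(23.8 − 11.9)·(134.5 − 75) = 354.025.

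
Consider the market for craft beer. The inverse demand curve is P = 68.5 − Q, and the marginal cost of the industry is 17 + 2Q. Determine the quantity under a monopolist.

A monopolist chooses Q where MR = MC. MR = 68.5 − 2Q; setting this equal to 17 + 2Q gives Q = 12.875 and P = 55.625.

Q = 12.875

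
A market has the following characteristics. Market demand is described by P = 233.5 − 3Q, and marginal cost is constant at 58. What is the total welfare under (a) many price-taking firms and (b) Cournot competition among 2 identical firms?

Competition: TS = 5133.375; Cournot: TS = 4563

Under competition P = MC = 58, so Q = (233.5 − 58)/3 = 58.5.
CS = ½·(233.5 − 58)·58.5 = 5133.375; PS = (58 − 58)·58.5 = 0; TS = 5133.375.
In a 2-firm Cournot equilibrium, symmetry and the first-order condition give q = (233.5 − 58)/(9) = 19.5. So Q = 39 and P = 116.5.
CS = ½·(233.5 − 116.5)·39 = 2281.5; PS = (116.5 − 58)·39 = 2281.5; TS = 4563.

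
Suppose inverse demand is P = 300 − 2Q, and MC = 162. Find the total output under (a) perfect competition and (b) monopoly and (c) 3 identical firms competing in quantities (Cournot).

Competition: Q = 69; Monopoly: Q = 34.5; Cournot: Q = 51.75

Perfect competition: P = MC = 162, so 300 − 2Q = 162 and Q = 69.
Monopoly sets MR = MC: 300 − 4Q = 162 ⇒ Q = 34.5, P = 300 − 2·34.5 = 231.
Cournot with 3 identical firms: the symmetric best-response condition is 300 − 8q = 162. Each firm produces q = 17.25, total output Q = 51.75, price P = 196.5.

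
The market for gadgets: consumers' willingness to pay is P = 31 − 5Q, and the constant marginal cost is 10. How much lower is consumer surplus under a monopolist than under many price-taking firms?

CS falls by 33.075

Perfect competition: P = MC = 10, so 31 − 5Q = 10 and Q = 4.2.
CS = ½·(31 − 10)·4.2 = 44.1.
Monopoly sets MR = MC: 31 − 10Q = 10 ⇒ Q = 2.1, P = 31 − 5·2.1 = 20.5.
CS = ½·(31 − 20.5)·2.1 = 11.025.
Change in consumer surplus: 11.025 − 44.1 = −33.075.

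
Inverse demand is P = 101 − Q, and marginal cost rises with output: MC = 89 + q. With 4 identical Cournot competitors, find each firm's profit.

π_i = 6

With 4 symmetric Cournot firms, each firm's FOC gives 101 − 5q = 89 + q, so q = 2, Q = 4·2 = 8, and P = 93.
Each firm's profit = 93·2 − (89·2 + ½·1·2²) = 6.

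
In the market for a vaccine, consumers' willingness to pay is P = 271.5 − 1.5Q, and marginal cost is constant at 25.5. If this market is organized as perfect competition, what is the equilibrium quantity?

Q = 164

Perfect competition: P = MC = 25.5, so 271.5 − 1.5Q = 25.5 and Q = 164.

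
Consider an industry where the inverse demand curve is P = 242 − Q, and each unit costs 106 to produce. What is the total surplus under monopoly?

TS = 6936

Monopoly sets MR = MC: 242 − 2Q = 106 ⇒ Q = 68, P = 242 − 68 = 174.
CS = ½·(242 − 174)·68 = 2312; PS = (174 − 106)·68 = 4624; TS = 6936.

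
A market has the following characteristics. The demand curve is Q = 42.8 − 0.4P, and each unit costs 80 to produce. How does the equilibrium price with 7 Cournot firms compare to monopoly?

Cournot: P = 83.375; Monopoly: P = 93.5

Inverting demand: P = 107 − 2.5Q.
Cournot with 7 identical firms: the symmetric best-response condition is 107 − 20q = 80. Each firm produces q = 1.35, total output Q = 9.45, price P = 83.375.
The monopolist equates marginal revenue to marginal cost: 107 − 5Q = 80, so Q = 5.4. From demand, P = 93.5.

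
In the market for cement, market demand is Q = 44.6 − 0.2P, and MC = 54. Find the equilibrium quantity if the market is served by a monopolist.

Inverting demand: P = 223 − 5Q.
A monopolist chooses Q where MR = MC. MR = 223 − 10Q; setting this equal to 54 gives Q = 16.9 and P = 138.5.

Q = 16.9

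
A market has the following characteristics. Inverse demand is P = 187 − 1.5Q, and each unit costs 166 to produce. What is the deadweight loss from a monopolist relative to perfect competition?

Under competition P = MC = 166, so Q = (187 − 166)/1.5 = 14.
Monopoly sets MR = MC: 187 − 3Q = 166 ⇒ Q = 7, P = 187 − 1.5·7 = 176.5.
DWL is the triangle between Q = 7 and Q = 14: ½·(14 − 7)·(176.5 − 166) = 36.75.

DWL = 36.75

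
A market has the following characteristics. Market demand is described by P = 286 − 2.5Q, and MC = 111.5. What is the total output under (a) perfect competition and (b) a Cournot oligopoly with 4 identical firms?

Competition: Q = 69.8; Cournot: Q = 55.84

Competitive firms price at marginal cost: P = 111.5, giving Q = 69.8.
Cournot with 4 identical firms: the symmetric best-response condition is 286 − 12.5q = 111.5. Each firm produces q = 13.96, total output Q = 55.84, price P = 146.4.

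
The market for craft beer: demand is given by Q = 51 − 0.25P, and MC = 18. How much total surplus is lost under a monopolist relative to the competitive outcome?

Inverting demand: P = 204 − 4Q.
Perfect competition: P = MC = 18, so 204 − 4Q = 18 and Q = 46.5.
The monopolist equates marginal revenue to marginal cost: 204 − 8Q = 18, so Q = 23.25. From demand, P = 111.
DWL is the triangle between Q = 23.25 and Q = 46.5: ½·(46.5 − 23.25)·(111 − 18) = 1081.125.

DWL = 1081.125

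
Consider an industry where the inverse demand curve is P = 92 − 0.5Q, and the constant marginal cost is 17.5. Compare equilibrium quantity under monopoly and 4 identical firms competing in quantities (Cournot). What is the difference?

The monopolist equates marginal revenue to marginal cost: 92 − Q = 17.5, so Q = 74.5. From demand, P = 54.75.
With 4 symmetric Cournot firms, each firm's FOC gives 92 − 2.5q = 17.5, so q = 29.8, Q = 4·29.8 = 119.2, and P = 32.4.
Change in equilibrium quantity: 119.2 − 74.5 = 44.7.

Equilibrium quantity rises by 44.7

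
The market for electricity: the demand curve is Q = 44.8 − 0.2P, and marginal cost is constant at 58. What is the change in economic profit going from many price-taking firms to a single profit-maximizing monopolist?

π rises by 1377.8

Inverting demand: P = 224 − 5Q.
Competitive firms price at marginal cost: P = 58, giving Q = 33.2.
Profit = (58 − 58)·33.2 = 0.
A monopolist chooses Q where MR = MC. MR = 224 − 10Q; setting this equal to 58 gives Q = 16.6 and P = 141.
Profit = (141 − 58)·16.6 = 1377.8.
Change in economic profit: 1377.8 − 0 = 1377.8.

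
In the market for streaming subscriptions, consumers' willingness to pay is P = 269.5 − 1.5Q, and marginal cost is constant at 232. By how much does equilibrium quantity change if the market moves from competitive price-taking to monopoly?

Q falls by 12.5

Perfect competition: P = MC = 232, so 269.5 − 1.5Q = 232 and Q = 25.
Monopoly sets MR = MC: 269.5 − 3Q = 232 ⇒ Q = 12.5, P = 269.5 − 1.5·12.5 = 250.75.
Change in equilibrium quantity: 12.5 − 25 = −12.5.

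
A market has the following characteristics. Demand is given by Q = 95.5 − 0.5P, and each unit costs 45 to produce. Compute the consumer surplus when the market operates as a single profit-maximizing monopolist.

CS = 1332.25

Inverting demand: P = 191 − 2Q.
The monopolist equates marginal revenue to marginal cost: 191 − 4Q = 45, so Q = 36.5. From demand, P = 118.
CS = ½·(191 − 118)·36.5 = 1332.25.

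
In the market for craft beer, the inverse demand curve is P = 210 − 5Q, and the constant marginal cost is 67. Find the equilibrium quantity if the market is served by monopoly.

Q = 14.3

A monopolist chooses Q where MR = MC. MR = 210 − 10Q; setting this equal to 67 gives Q = 14.3 and P = 138.5.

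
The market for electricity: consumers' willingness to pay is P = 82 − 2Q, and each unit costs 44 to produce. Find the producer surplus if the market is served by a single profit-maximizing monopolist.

PS = 180.5

A monopolist chooses Q where MR = MC. MR = 82 − 4Q; setting this equal to 44 gives Q = 9.5 and P = 63.
PS = (63 − 44)·9.5 = 180.5.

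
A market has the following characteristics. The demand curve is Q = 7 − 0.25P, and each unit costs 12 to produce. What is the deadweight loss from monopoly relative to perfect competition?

Inverting demand: P = 28 − 4Q.
Competitive firms price at marginal cost: P = 12, giving Q = 4.
A monopolist chooses Q where MR = MC. MR = 28 − 8Q; setting this equal to 12 gives Q = 2 and P = 20.
DWL is the triangle between Q = 2 and Q = 4: ½·(4 − 2)·(20 − 12) = 8.

DWL = 8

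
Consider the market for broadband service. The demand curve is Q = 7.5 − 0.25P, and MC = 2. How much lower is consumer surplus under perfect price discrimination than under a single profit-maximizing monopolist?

Consumer surplus falls by 24.5

Inverting demand: P = 30 − 4Q.
The monopolist equates marginal revenue to marginal cost: 30 − 8Q = 2, so Q = 3.5. From demand, P = 16.
CS = ½·(30 − 16)·3.5 = 24.5.
Under first-degree price discrimination the firm charges each unit its demand price and produces up to where P = MC, i.e. Q = 7. Consumer surplus is zero; producer surplus equals total surplus.
CS = 0.
Change in consumer surplus: 0 − 24.5 = −24.5.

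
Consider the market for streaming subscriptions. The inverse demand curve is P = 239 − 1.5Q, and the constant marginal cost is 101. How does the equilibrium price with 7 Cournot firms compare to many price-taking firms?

With 7 symmetric Cournot firms, each firm's FOC gives 239 − 12q = 101, so q = 11.5, Q = 7·11.5 = 80.5, and P = 118.25.
Perfect competition: P = MC = 101, so 239 − 1.5Q = 101 and Q = 92.

Cournot: P = 118.25; Competition: P = 101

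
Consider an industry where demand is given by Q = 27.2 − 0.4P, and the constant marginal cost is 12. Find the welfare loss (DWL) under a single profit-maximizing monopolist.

Inverting demand: P = 68 − 2.5Q.
Competitive firms price at marginal cost: P = 12, giving Q = 22.4.
The monopolist equates marginal revenue to marginal cost: 68 − 5Q = 12, so Q = 11.2. From demand, P = 40.
DWL is the triangle between Q = 11.2 and Q = 22.4: ½·(22.4 − 11.2)·(40 − 12) = 156.8.

DWL = 156.8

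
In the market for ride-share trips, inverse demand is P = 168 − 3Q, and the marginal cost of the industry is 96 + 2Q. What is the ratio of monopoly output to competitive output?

Q_m/Q_c = 0.625

A monopolist chooses Q where MR = MC. MR = 168 − 6Q; setting this equal to 96 + 2Q gives Q = 9 and P = 141.
Competitive equilibrium sets price equal to marginal cost: 168 − 3Q = 96 + 2Q, so Q = 14.4 and P = 124.8.
Ratio Q_m/Q_c = 9/14.4 = 0.625.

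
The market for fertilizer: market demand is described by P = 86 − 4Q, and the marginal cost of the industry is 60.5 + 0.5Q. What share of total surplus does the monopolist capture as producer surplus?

A monopolist chooses Q where MR = MC. MR = 86 − 8Q; setting this equal to 60.5 + 0.5Q gives Q = 3 and P = 74.
CS = ½·(86 − 74)·3 = 18.
PS = P·Q − VC(Q) = 74·3 − (60.5·3 + ½·0.5·3²) = 38.25.
Share captured = PS/TS = 38.25/56.25 = 0.68.

PS/TS = 0.68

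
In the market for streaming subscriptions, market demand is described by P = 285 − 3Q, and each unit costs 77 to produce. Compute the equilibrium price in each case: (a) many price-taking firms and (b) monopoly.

Competition: P = 77; Monopoly: P = 181

Competitive firms price at marginal cost: P = 77, giving Q = 208/3.
Monopoly sets MR = MC: 285 − 6Q = 77 ⇒ Q = 104/3, P = 285 − 3·104/3 = 181.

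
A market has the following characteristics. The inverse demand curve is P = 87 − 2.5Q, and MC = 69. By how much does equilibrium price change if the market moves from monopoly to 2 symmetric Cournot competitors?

Equilibrium price falls by 3

A monopolist chooses Q where MR = MC. MR = 87 − 5Q; setting this equal to 69 gives Q = 3.6 and P = 78.
In a 2-firm Cournot equilibrium, symmetry and the first-order condition give q = (87 − 69)/(7.5) = 2.4. So Q = 4.8 and P = 75.
Change in equilibrium price: 75 − 78 = −3.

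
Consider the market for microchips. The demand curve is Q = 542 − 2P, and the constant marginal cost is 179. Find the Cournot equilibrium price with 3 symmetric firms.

Inverting demand: P = 271 − 0.5Q.
Cournot with 3 identical firms: the symmetric best-response condition is 271 − 2q = 179. Each firm produces q = 46, total output Q = 138, price P = 202.

P = 202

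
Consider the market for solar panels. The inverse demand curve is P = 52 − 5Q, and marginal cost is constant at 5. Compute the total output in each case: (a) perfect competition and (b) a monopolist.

Competition: Q = 9.4; Monopoly: Q = 4.7

Competitive firms price at marginal cost: P = 5, giving Q = 9.4.
The monopolist equates marginal revenue to marginal cost: 52 − 10Q = 5, so Q = 4.7. From demand, P = 28.5.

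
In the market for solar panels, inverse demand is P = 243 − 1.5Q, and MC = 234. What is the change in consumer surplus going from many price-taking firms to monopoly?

Consumer surplus falls by 20.25

Competitive firms price at marginal cost: P = 234, giving Q = 6.
CS = ½·(243 − 234)·6 = 27.
Monopoly sets MR = MC: 243 − 3Q = 234 ⇒ Q = 3, P = 243 − 1.5·3 = 238.5.
CS = ½·(243 − 238.5)·3 = 6.75.
Change in consumer surplus: 6.75 − 27 = −20.25.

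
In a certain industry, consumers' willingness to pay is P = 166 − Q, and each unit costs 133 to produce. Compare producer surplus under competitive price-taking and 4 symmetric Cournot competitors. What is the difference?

Perfect competition: P = MC = 133, so 166 − Q = 133 and Q = 33.
PS = (133 − 133)·33 = 0.
With 4 symmetric Cournot firms, each firm's FOC gives 166 − 5q = 133, so q = 6.6, Q = 4·6.6 = 26.4, and P = 139.6.
PS = (139.6 − 133)·26.4 = 174.24.
Change in producer surplus: 174.24 − 0 = 174.24.

PS rises by 174.24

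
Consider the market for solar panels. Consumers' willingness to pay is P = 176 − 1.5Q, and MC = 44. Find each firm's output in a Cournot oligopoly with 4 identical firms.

q_i = 17.6

Cournot with 4 identical firms: the symmetric best-response condition is 176 − 7.5q = 44. Each firm produces q = 17.6, total output Q = 70.4, price P = 70.4.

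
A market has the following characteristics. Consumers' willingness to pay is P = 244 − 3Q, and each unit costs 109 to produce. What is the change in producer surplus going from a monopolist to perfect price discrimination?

The monopolist equates marginal revenue to marginal cost: 244 − 6Q = 109, so Q = 22.5. From demand, P = 176.5.
PS = (176.5 − 109)·22.5 = 1518.75.
Under first-degree price discrimination the firm charges each unit its demand price and produces up to where P = MC, i.e. Q = 45. Consumer surplus is zero; producer surplus equals total surplus.
PS = ½·(244 − 109)·45 = 3037.5.
Change in producer surplus: 3037.5 − 1518.75 = 1518.75.

Producer surplus rises by 1518.75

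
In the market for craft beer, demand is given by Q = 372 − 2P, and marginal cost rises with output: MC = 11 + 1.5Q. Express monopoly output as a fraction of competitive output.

Q_m/Q_c = 0.8

Inverting demand: P = 186 − 0.5Q.
Monopoly sets MR = MC: 186 − Q = 11 + 1.5Q ⇒ Q = 70, P = 186 − 0.5·70 = 151.
Competitive equilibrium sets price equal to marginal cost: 186 − 0.5Q = 11 + 1.5Q, so Q = 87.5 and P = 142.25.
Ratio Q_m/Q_c = 70/87.5 = 0.8.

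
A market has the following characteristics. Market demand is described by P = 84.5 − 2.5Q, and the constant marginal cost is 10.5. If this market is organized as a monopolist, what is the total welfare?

TS = 821.4

A monopolist chooses Q where MR = MC. MR = 84.5 − 5Q; setting this equal to 10.5 gives Q = 14.8 and P = 47.5.
CS = ½·(84.5 − 47.5)·14.8 = 273.8; PS = (47.5 − 10.5)·14.8 = 547.6; TS = 821.4.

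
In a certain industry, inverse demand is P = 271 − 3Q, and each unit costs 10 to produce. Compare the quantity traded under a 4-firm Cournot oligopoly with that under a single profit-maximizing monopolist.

In a 4-firm Cournot equilibrium, symmetry and the first-order condition give q = (271 − 10)/(15) = 17.4. So Q = 69.6 and P = 62.2.
A monopolist chooses Q where MR = MC. MR = 271 − 6Q; setting this equal to 10 gives Q = 43.5 and P = 140.5.

Cournot: Q = 69.6; Monopoly: Q = 43.5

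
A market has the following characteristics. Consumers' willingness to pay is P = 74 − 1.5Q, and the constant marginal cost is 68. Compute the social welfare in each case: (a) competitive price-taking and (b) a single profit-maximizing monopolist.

Under competition P = MC = 68, so Q = (74 − 68)/1.5 = 4.
CS = ½·(74 − 68)·4 = 12; PS = (68 − 68)·4 = 0; TS = 12.
A monopolist chooses Q where MR = MC. MR = 74 − 3Q; setting this equal to 68 gives Q = 2 and P = 71.
CS = ½·(74 − 71)·2 = 3; PS = (71 − 68)·2 = 6; TS = 9.

Competition: TS = 12; Monopoly: TS = 9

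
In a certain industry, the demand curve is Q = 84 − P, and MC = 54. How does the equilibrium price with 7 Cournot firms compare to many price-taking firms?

Cournot: P = 57.75; Competition: P = 54

Inverting demand: P = 84 − Q.
In a 7-firm Cournot equilibrium, symmetry and the first-order condition give q = (84 − 54)/(8) = 3.75. So Q = 26.25 and P = 57.75.
Competitive firms price at marginal cost: P = 54, giving Q = 30.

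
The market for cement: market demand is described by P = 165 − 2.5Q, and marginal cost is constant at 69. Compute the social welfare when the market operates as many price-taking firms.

Perfect competition: P = MC = 69, so 165 − 2.5Q = 69 and Q = 38.4.
CS = ½·(165 − 69)·38.4 = 1843.2; PS = (69 − 69)·38.4 = 0; TS = 1843.2.

TS = 1843.2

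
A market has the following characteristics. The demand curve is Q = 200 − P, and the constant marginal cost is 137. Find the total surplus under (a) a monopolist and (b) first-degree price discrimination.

Inverting demand: P = 200 − Q.
Monopoly sets MR = MC: 200 − 2Q = 137 ⇒ Q = 31.5, P = 200 − 31.5 = 168.5.
CS = ½·(200 − 168.5)·31.5 = 496.125; PS = (168.5 − 137)·31.5 = 992.25; TS = 1488.375.
A perfectly discriminating monopolist sells every unit with P(Q) ≥ MC(Q), so output equals the competitive quantity Q = 63. Each buyer pays their reservation price, so CS = 0 and the firm captures all surplus.
TS = 1984.5 (equal to competitive TS).

Monopoly: TS = 1488.375; Perfect PD: TS = 1984.5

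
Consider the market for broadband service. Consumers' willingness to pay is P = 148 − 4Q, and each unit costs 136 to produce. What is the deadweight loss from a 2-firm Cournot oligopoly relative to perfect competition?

DWL = 2

Perfect competition: P = MC = 136, so 148 − 4Q = 136 and Q = 3.
Cournot with 2 identical firms: the symmetric best-response condition is 148 − 12q = 136. Each firm produces q = 1, total output Q = 2, price P = 140.
DWL is the triangle between Q = 2 and Q = 3: ½·(3 − 2)·(140 − 136) = 2.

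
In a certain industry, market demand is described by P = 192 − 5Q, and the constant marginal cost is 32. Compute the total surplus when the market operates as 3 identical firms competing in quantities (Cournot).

In a 3-firm Cournot equilibrium, symmetry and the first-order condition give q = (192 − 32)/(20) = 8. So Q = 24 and P = 72.
CS = ½·(192 − 72)·24 = 1440; PS = (72 − 32)·24 = 960; TS = 2400.

TS = 2400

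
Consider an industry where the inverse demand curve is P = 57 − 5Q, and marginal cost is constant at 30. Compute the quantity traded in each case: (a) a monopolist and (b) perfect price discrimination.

Monopoly: Q = 2.7; Perfect PD: Q = 5.4

The monopolist equates marginal revenue to marginal cost: 57 − 10Q = 30, so Q = 2.7. From demand, P = 43.5.
With perfect price discrimination, output is the efficient level Q = 5.4 (where demand meets MC), but every buyer pays their willingness to pay: CS = 0 and PS = total surplus.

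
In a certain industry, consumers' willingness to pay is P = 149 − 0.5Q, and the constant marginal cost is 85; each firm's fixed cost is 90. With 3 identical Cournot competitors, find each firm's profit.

π_i = 422

Cournot with 3 identical firms: the symmetric best-response condition is 149 − 2q = 85. Each firm produces q = 32, total output Q = 96, price P = 101.
Each firm's profit = (101 − 85)·32 − 90 = 422.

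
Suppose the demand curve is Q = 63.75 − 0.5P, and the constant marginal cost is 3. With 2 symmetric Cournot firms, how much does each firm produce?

q_i = 20.75

Inverting demand: P = 127.5 − 2Q.
Cournot with 2 identical firms: the symmetric best-response condition is 127.5 − 6q = 3. Each firm produces q = 20.75, total output Q = 41.5, price P = 44.5.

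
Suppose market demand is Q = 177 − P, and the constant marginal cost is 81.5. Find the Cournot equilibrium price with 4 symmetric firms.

P = 100.6

Inverting demand: P = 177 − Q.
Cournot with 4 identical firms: the symmetric best-response condition is 177 − 5q = 81.5. Each firm produces q = 19.1, total output Q = 76.4, price P = 100.6.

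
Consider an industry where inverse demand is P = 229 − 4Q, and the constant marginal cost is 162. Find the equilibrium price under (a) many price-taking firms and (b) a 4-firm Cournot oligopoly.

Perfect competition: P = MC = 162, so 229 − 4Q = 162 and Q = 16.75.
Cournot with 4 identical firms: the symmetric best-response condition is 229 − 20q = 162. Each firm produces q = 3.35, total output Q = 13.4, price P = 175.4.

Competition: P = 162; Cournot: P = 175.4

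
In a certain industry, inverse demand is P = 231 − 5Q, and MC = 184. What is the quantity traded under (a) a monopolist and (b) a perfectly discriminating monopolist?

A monopolist chooses Q where MR = MC. MR = 231 − 10Q; setting this equal to 184 gives Q = 4.7 and P = 207.5.
With perfect price discrimination, output is the efficient level Q = 9.4 (where demand meets MC), but every buyer pays their willingness to pay: CS = 0 and PS = total surplus.

Monopoly: Q = 4.7; Perfect PD: Q = 9.4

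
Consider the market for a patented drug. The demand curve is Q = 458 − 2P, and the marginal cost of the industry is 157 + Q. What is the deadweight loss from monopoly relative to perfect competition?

DWL = 108

Inverting demand: P = 229 − 0.5Q.
Under competition P = MC: 229 − 0.5Q = 157 + Q ⇒ Q = 48, P = 205.
Monopoly sets MR = MC: 229 − Q = 157 + Q ⇒ Q = 36, P = 229 − 0.5·36 = 211.
CS = ½·(229 − 205)·48 = 576; PS = (205·48 − 157·48 − ½·1·48²) = 1152; TS = 1728.
CS = ½·(229 − 211)·36 = 324; PS = (211·36 − 157·36 − ½·1·36²) = 1296; TS = 1620.
DWL = 1728 − 1620 = 108.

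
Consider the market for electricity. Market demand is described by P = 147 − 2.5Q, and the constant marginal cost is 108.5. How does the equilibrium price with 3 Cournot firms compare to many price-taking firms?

Cournot with 3 identical firms: the symmetric best-response condition is 147 − 10q = 108.5. Each firm produces q = 3.85, total output Q = 11.55, price P = 118.125.
Competitive firms price at marginal cost: P = 108.5, giving Q = 15.4.

Cournot: P = 118.125; Competition: P = 108.5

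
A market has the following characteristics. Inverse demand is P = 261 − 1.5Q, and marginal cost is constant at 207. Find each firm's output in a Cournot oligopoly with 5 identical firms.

q_i = 6

Cournot with 5 identical firms: the symmetric best-response condition is 261 − 9q = 207. Each firm produces q = 6, total output Q = 30, price P = 216.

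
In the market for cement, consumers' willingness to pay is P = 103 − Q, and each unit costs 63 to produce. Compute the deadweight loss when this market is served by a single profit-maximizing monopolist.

Competitive firms price at marginal cost: P = 63, giving Q = 40.
Monopoly sets MR = MC: 103 − 2Q = 63 ⇒ Q = 20, P = 103 − 20 = 83.
DWL is the triangle between Q = 20 and Q = 40: ½·(40 − 20)·(83 − 63) = 200.

DWL = 200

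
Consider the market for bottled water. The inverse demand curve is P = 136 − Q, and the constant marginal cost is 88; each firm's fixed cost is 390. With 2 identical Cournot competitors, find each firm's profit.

π_i = −134

Cournot with 2 identical firms: the symmetric best-response condition is 136 − 3q = 88. Each firm produces q = 16, total output Q = 32, price P = 104.
Each firm's profit = (104 − 88)·16 − 390 = −134.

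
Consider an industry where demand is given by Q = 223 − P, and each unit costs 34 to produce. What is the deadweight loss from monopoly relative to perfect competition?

Inverting demand: P = 223 − Q.
Competitive firms price at marginal cost: P = 34, giving Q = 189.
Monopoly sets MR = MC: 223 − 2Q = 34 ⇒ Q = 94.5, P = 223 − 94.5 = 128.5.
DWL is the triangle between Q = 94.5 and Q = 189: ½·(189 − 94.5)·(128.5 − 34) = 4465.125.

DWL = 4465.125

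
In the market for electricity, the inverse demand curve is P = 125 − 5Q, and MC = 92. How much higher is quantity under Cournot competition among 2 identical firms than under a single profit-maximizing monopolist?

Q rises by 1.1

Monopoly sets MR = MC: 125 − 10Q = 92 ⇒ Q = 3.3, P = 125 − 5·3.3 = 108.5.
In a 2-firm Cournot equilibrium, symmetry and the first-order condition give q = (125 − 92)/(15) = 2.2. So Q = 4.4 and P = 103.
Change in quantity: 4.4 − 3.3 = 1.1.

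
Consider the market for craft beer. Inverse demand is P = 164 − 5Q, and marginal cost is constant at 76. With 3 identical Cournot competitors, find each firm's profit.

π_i = 96.8

In a 3-firm Cournot equilibrium, symmetry and the first-order condition give q = (164 − 76)/(20) = 4.4. So Q = 13.2 and P = 98.
Each firm's profit = (98 − 76)·4.4 = 96.8.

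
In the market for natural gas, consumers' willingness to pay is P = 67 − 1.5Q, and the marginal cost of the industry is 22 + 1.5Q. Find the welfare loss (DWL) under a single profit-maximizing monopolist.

Competitive equilibrium sets price equal to marginal cost: 67 − 1.5Q = 22 + 1.5Q, so Q = 15 and P = 44.5.
Monopoly sets MR = MC: 67 − 3Q = 22 + 1.5Q ⇒ Q = 10, P = 67 − 1.5·10 = 52.
CS = ½·(67 − 44.5)·15 = 168.75; PS = (44.5·15 − 22·15 − ½·1.5·15²) = 168.75; TS = 337.5.
CS = ½·(67 − 52)·10 = 75; PS = (52·10 − 22·10 − ½·1.5·10²) = 225; TS = 300.
DWL = 337.5 − 300 = 37.5.

DWL = 37.5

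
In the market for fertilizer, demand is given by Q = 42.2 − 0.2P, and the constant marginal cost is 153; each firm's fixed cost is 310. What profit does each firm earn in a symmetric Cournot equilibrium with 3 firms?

π_i = −267.95

Inverting demand: P = 211 − 5Q.
In a 3-firm Cournot equilibrium, symmetry and the first-order condition give q = (211 − 153)/(20) = 2.9. So Q = 8.7 and P = 167.5.
Each firm's profit = (167.5 − 153)·2.9 − 310 = −267.95.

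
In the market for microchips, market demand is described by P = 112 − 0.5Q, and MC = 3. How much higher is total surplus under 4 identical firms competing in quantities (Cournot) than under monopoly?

The monopolist equates marginal revenue to marginal cost: 112 − Q = 3, so Q = 109. From demand, P = 57.5.
CS = ½·(112 − 57.5)·109 = 2970.25; PS = (57.5 − 3)·109 = 5940.5; TS = 8910.75.
In a 4-firm Cournot equilibrium, symmetry and the first-order condition give q = (112 − 3)/(2.5) = 43.6. So Q = 174.4 and P = 24.8.
CS = ½·(112 − 24.8)·174.4 = 7603.84; PS = (24.8 − 3)·174.4 = 3801.92; TS = 11405.76.
Change in total surplus: 11405.76 − 8910.75 = 2495.01.

Total surplus rises by 2495.01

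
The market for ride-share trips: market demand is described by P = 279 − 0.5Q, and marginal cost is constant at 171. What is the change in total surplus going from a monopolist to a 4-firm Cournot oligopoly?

A monopolist chooses Q where MR = MC. MR = 279 − Q; setting this equal to 171 gives Q = 108 and P = 225.
CS = ½·(279 − 225)·108 = 2916; PS = (225 − 171)·108 = 5832; TS = 8748.
In a 4-firm Cournot equilibrium, symmetry and the first-order condition give q = (279 − 171)/(2.5) = 43.2. So Q = 172.8 and P = 192.6.
CS = ½·(279 − 192.6)·172.8 = 7464.96; PS = (192.6 − 171)·172.8 = 3732.48; TS = 11197.44.
Change in total surplus: 11197.44 − 8748 = 2449.44.

TS rises by 2449.44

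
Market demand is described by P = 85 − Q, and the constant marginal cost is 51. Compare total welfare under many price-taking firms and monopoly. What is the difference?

Competitive firms price at marginal cost: P = 51, giving Q = 34.
CS = ½·(85 − 51)·34 = 578; PS = (51 − 51)·34 = 0; TS = 578.
Monopoly sets MR = MC: 85 − 2Q = 51 ⇒ Q = 17, P = 85 − 17 = 68.
CS = ½·(85 − 68)·17 = 144.5; PS = (68 − 51)·17 = 289; TS = 433.5.
Change in total welfare: 433.5 − 578 = −144.5.

Total welfare falls by 144.5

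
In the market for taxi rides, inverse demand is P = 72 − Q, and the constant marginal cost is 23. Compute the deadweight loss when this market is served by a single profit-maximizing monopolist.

Perfect competition: P = MC = 23, so 72 − Q = 23 and Q = 49.
A monopolist chooses Q where MR = MC. MR = 72 − 2Q; setting this equal to 23 gives Q = 24.5 and P = 47.5.
DWL is the triangle between Q = 24.5 and Q = 49: ½·(49 − 24.5)·(47.5 − 23) = 300.125.

DWL = 300.125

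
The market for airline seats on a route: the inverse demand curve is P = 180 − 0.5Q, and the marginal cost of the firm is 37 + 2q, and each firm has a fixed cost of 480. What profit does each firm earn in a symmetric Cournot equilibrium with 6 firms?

π_i = 534

In a 6-firm Cournot equilibrium, symmetry and the first-order condition give q = (180 − 37)/(5.5) = 26. So Q = 156 and P = 102.
Each firm's profit = 102·26 − (37·26 + ½·2·26²) − 480 = 534.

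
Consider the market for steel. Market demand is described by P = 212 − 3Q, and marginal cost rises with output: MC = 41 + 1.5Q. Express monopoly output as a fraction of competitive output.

Q_m/Q_c = 0.6

A monopolist chooses Q where MR = MC. MR = 212 − 6Q; setting this equal to 41 + 1.5Q gives Q = 22.8 and P = 143.6.
Under competition P = MC: 212 − 3Q = 41 + 1.5Q ⇒ Q = 38, P = 98.
Ratio Q_m/Q_c = 22.8/38 = 0.6.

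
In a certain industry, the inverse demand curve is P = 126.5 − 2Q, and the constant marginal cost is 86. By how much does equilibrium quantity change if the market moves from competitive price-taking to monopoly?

Equilibrium quantity falls by 10.125

Perfect competition: P = MC = 86, so 126.5 − 2Q = 86 and Q = 20.25.
A monopolist chooses Q where MR = MC. MR = 126.5 − 4Q; setting this equal to 86 gives Q = 10.125 and P = 106.25.
Change in equilibrium quantity: 10.125 − 20.25 = −10.125.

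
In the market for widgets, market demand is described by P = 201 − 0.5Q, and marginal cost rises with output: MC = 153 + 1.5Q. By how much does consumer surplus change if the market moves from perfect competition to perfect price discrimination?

Consumer surplus falls by 144

Under competition P = MC: 201 − 0.5Q = 153 + 1.5Q ⇒ Q = 24, P = 189.
CS = ½·(201 − 189)·24 = 144.
With perfect price discrimination, output is the efficient level Q = 24 (where demand meets MC), but every buyer pays their willingness to pay: CS = 0 and PS = total surplus.
CS = 0.
Change in consumer surplus: 0 − 144 = −144.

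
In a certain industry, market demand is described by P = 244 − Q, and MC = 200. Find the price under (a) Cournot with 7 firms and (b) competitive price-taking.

Cournot: P = 205.5; Competition: P = 200

Cournot with 7 identical firms: the symmetric best-response condition is 244 − 8q = 200. Each firm produces q = 5.5, total output Q = 38.5, price P = 205.5.
Under competition P = MC = 200, so Q = (244 − 200)/1 = 44.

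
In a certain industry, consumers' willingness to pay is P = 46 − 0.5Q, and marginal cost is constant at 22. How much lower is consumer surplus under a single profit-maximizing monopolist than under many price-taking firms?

Competitive firms price at marginal cost: P = 22, giving Q = 48.
CS = ½·(46 − 22)·48 = 576.
A monopolist chooses Q where MR = MC. MR = 46 − Q; setting this equal to 22 gives Q = 24 and P = 34.
CS = ½·(46 − 34)·24 = 144.
Change in consumer surplus: 144 − 576 = −432.

Consumer surplus falls by 432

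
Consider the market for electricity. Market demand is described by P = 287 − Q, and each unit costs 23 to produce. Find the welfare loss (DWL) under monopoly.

DWL = 8712

Competitive firms price at marginal cost: P = 23, giving Q = 264.
A monopolist chooses Q where MR = MC. MR = 287 − 2Q; setting this equal to 23 gives Q = 132 and P = 155.
DWL is the triangle between Q = 132 and Q = 264: ½·(264 − 132)·(155 − 23) = 8712.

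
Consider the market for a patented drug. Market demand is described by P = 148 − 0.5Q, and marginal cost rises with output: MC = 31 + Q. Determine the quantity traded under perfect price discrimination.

Q = 78

A perfectly discriminating monopolist sells every unit with P(Q) ≥ MC(Q), so output equals the competitive quantity Q = 78. Each buyer pays their reservation price, so CS = 0 and the firm captures all surplus.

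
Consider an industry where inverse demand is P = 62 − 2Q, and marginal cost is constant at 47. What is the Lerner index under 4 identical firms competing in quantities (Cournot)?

Lerner index = 0.06

With 4 symmetric Cournot firms, each firm's FOC gives 62 − 10q = 47, so q = 1.5, Q = 4·1.5 = 6, and P = 50.
Lerner index = (P − MC)/P = (50 − 47)/50 = 0.06.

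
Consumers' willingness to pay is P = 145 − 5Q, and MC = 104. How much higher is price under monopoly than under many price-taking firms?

Competitive firms price at marginal cost: P = 104, giving Q = 8.2.
Monopoly sets MR = MC: 145 − 10Q = 104 ⇒ Q = 4.1, P = 145 − 5·4.1 = 124.5.
Change in price: 124.5 − 104 = 20.5.

P rises by 20.5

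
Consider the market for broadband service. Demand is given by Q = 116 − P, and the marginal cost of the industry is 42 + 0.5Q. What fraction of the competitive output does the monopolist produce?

Inverting demand: P = 116 − Q.
The monopolist equates marginal revenue to marginal cost: 116 − 2Q = 42 + 0.5Q, so Q = 29.6. From demand, P = 86.4.
Competitive equilibrium sets price equal to marginal cost: 116 − Q = 42 + 0.5Q, so Q = 148/3 and P = 200/3.
Ratio Q_m/Q_c = 29.6/(148/3) = 0.6.

Q_m/Q_c = 0.6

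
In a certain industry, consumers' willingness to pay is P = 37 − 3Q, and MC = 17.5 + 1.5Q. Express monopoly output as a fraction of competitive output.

A monopolist chooses Q where MR = MC. MR = 37 − 6Q; setting this equal to 17.5 + 1.5Q gives Q = 2.6 and P = 29.2.
Competitive equilibrium sets price equal to marginal cost: 37 − 3Q = 17.5 + 1.5Q, so Q = 13/3 and P = 24.
Ratio Q_m/Q_c = 2.6/(13/3) = 0.6.

Q_m/Q_c = 0.6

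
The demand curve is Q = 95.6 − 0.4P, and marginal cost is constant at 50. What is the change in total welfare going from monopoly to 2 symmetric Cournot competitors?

Total welfare rises by 992.25

Inverting demand: P = 239 − 2.5Q.
A monopolist chooses Q where MR = MC. MR = 239 − 5Q; setting this equal to 50 gives Q = 37.8 and P = 144.5.
CS = ½·(239 − 144.5)·37.8 = 1786.05; PS = (144.5 − 50)·37.8 = 3572.1; TS = 5358.15.
In a 2-firm Cournot equilibrium, symmetry and the first-order condition give q = (239 − 50)/(7.5) = 25.2. So Q = 50.4 and P = 113.
CS = ½·(239 − 113)·50.4 = 3175.2; PS = (113 − 50)·50.4 = 3175.2; TS = 6350.4.
Change in total welfare: 6350.4 − 5358.15 = 992.25.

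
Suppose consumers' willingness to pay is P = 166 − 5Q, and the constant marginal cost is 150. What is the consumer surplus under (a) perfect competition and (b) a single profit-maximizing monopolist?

Competition: CS = 25.6; Monopoly: CS = 6.4

Competitive firms price at marginal cost: P = 150, giving Q = 3.2.
CS = ½·(166 − 150)·3.2 = 25.6.
Monopoly sets MR = MC: 166 − 10Q = 150 ⇒ Q = 1.6, P = 166 − 5·1.6 = 158.
CS = ½·(166 − 158)·1.6 = 6.4.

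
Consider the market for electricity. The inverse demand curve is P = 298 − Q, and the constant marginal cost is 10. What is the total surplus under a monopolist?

A monopolist chooses Q where MR = MC. MR = 298 − 2Q; setting this equal to 10 gives Q = 144 and P = 154.
CS = ½·(298 − 154)·144 = 10368; PS = (154 − 10)·144 = 20736; TS = 31104.

TS = 31104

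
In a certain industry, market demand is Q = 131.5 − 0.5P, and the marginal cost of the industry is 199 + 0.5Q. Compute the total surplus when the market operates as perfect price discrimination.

TS = 819.2

Inverting demand: P = 263 − 2Q.
A perfectly discriminating monopolist sells every unit with P(Q) ≥ MC(Q), so output equals the competitive quantity Q = 25.6. Each buyer pays their reservation price, so CS = 0 and the firm captures all surplus.
TS = 819.2 (equal to competitive TS).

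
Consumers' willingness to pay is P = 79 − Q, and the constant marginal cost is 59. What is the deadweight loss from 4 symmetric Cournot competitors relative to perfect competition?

Perfect competition: P = MC = 59, so 79 − Q = 59 and Q = 20.
With 4 symmetric Cournot firms, each firm's FOC gives 79 − 5q = 59, so q = 4, Q = 4·4 = 16, and P = 63.
DWL is the triangle between Q = 16 and Q = 20: ½·(20 − 16)·(63 − 59) = 8.

DWL = 8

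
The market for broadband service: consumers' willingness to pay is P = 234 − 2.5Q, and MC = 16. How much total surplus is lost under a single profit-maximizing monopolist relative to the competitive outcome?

Under competition P = MC = 16, so Q = (234 − 16)/2.5 = 87.2.
Monopoly sets MR = MC: 234 − 5Q = 16 ⇒ Q = 43.6, P = 234 − 2.5·43.6 = 125.
DWL is the triangle between Q = 43.6 and Q = 87.2: ½·(87.2 − 43.6)·(125 − 16) = 2376.2.

DWL = 2376.2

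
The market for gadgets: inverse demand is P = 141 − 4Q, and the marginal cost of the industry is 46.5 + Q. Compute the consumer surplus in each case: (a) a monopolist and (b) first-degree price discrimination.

Monopoly: CS = 220.5; Perfect PD: CS = 0

The monopolist equates marginal revenue to marginal cost: 141 − 8Q = 46.5 + Q, so Q = 10.5. From demand, P = 99.
CS = ½·(141 − 99)·10.5 = 220.5.
A perfectly discriminating monopolist sells every unit with P(Q) ≥ MC(Q), so output equals the competitive quantity Q = 18.9. Each buyer pays their reservation price, so CS = 0 and the firm captures all surplus.
CS = 0.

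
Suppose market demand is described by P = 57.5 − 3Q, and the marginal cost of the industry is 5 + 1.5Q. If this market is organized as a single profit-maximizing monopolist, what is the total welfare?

TS = 257.25

Monopoly sets MR = MC: 57.5 − 6Q = 5 + 1.5Q ⇒ Q = 7, P = 57.5 − 3·7 = 36.5.
CS = ½·(57.5 − 36.5)·7 = 73.5; PS = (36.5·7 − 5·7 − ½·1.5·7²) = 183.75; TS = 257.25.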